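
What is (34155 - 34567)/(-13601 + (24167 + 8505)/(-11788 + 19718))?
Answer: 1633580/53911629 ≈ 0.030301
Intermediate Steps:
(34155 - 34567)/(-13601 + (24167 + 8505)/(-11788 + 19718)) = -412/(-13601 + 32672/7930) = -412/(-13601 + 32672*(1/7930)) = -412/(-13601 + 16336/3965) = -412/(-53911629/3965) = -412*(-3965/53911629) = 1633580/53911629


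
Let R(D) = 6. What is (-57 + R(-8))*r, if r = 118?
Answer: -6018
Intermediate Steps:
(-57 + R(-8))*r = (-57 + 6)*118 = -51*118 = -6018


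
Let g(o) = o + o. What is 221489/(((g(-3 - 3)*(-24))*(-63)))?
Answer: -221489/18144 ≈ -12.207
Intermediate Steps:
g(o) = 2*o
221489/(((g(-3 - 3)*(-24))*(-63))) = 221489/((((2*(-3 - 3))*(-24))*(-63))) = 221489/((((2*(-6))*(-24))*(-63))) = 221489/((-12*(-24)*(-63))) = 221489/((288*(-63))) = 221489/(-18144) = 221489*(-1/18144) = -221489/18144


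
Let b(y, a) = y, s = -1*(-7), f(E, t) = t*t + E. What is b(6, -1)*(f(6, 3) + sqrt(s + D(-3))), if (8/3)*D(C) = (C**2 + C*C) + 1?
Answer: 90 + 3*sqrt(226)/2 ≈ 112.55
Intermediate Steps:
D(C) = 3/8 + 3*C**2/4 (D(C) = 3*((C**2 + C*C) + 1)/8 = 3*((C**2 + C**2) + 1)/8 = 3*(2*C**2 + 1)/8 = 3*(1 + 2*C**2)/8 = 3/8 + 3*C**2/4)
f(E, t) = E + t**2 (f(E, t) = t**2 + E = E + t**2)
s = 7
b(6, -1)*(f(6, 3) + sqrt(s + D(-3))) = 6*((6 + 3**2) + sqrt(7 + (3/8 + (3/4)*(-3)**2))) = 6*((6 + 9) + sqrt(7 + (3/8 + (3/4)*9))) = 6*(15 + sqrt(7 + (3/8 + 27/4))) = 6*(15 + sqrt(7 + 57/8)) = 6*(15 + sqrt(113/8)) = 6*(15 + sqrt(226)/4) = 90 + 3*sqrt(226)/2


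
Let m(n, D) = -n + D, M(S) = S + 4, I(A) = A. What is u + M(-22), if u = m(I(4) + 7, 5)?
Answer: -24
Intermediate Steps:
M(S) = 4 + S
m(n, D) = D - n
u = -6 (u = 5 - (4 + 7) = 5 - 1*11 = 5 - 11 = -6)
u + M(-22) = -6 + (4 - 22) = -6 - 18 = -24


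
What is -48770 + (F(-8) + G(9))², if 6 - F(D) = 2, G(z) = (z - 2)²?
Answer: -45961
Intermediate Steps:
G(z) = (-2 + z)²
F(D) = 4 (F(D) = 6 - 1*2 = 6 - 2 = 4)
-48770 + (F(-8) + G(9))² = -48770 + (4 + (-2 + 9)²)² = -48770 + (4 + 7²)² = -48770 + (4 + 49)² = -48770 + 53² = -48770 + 2809 = -45961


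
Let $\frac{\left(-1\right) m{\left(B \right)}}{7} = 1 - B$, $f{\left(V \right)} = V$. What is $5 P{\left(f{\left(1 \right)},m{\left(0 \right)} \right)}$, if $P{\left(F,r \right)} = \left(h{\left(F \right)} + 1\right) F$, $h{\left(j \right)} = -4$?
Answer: $-15$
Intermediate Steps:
$m{\left(B \right)} = -7 + 7 B$ ($m{\left(B \right)} = - 7 \left(1 - B\right) = -7 + 7 B$)
$P{\left(F,r \right)} = - 3 F$ ($P{\left(F,r \right)} = \left(-4 + 1\right) F = - 3 F$)
$5 P{\left(f{\left(1 \right)},m{\left(0 \right)} \right)} = 5 \left(\left(-3\right) 1\right) = 5 \left(-3\right) = -15$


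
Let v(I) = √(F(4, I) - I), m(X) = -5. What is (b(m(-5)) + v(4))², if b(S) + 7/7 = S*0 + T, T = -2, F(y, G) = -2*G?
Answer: (3 - 2*I*√3)² ≈ -3.0 - 20.785*I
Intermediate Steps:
v(I) = √3*√(-I) (v(I) = √(-2*I - I) = √(-3*I) = √3*√(-I))
b(S) = -3 (b(S) = -1 + (S*0 - 2) = -1 + (0 - 2) = -1 - 2 = -3)
(b(m(-5)) + v(4))² = (-3 + √3*√(-1*4))² = (-3 + √3*√(-4))² = (-3 + √3*(2*I))² = (-3 + 2*I*√3)²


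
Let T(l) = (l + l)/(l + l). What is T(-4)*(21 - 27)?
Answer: -6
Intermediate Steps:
T(l) = 1 (T(l) = (2*l)/((2*l)) = (2*l)*(1/(2*l)) = 1)
T(-4)*(21 - 27) = 1*(21 - 27) = 1*(-6) = -6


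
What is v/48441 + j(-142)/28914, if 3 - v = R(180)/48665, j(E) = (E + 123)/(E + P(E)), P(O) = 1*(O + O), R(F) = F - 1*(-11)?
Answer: 613570394897/9678907709261820 ≈ 6.3393e-5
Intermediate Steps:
R(F) = 11 + F (R(F) = F + 11 = 11 + F)
P(O) = 2*O (P(O) = 1*(2*O) = 2*O)
j(E) = (123 + E)/(3*E) (j(E) = (E + 123)/(E + 2*E) = (123 + E)/((3*E)) = (123 + E)*(1/(3*E)) = (123 + E)/(3*E))
v = 145804/48665 (v = 3 - (11 + 180)/48665 = 3 - 191/48665 = 145804/48665 ≈ 2.9961)
v/48441 + j(-142)/28914 = (145804/48665)/48441 + ((⅓)*(123 - 142)/(-142))/28914 = (145804/48665)*(1/48441) + ((⅓)*(-1/142)*(-19))*(1/28914) = 145804/2357381265 + (19/426)*(1/28914) = 145804/2357381265 + 19/12317364 = 613570394897/9678907709261820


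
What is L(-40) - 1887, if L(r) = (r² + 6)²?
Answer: 2577349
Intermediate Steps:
L(r) = (6 + r²)²
L(-40) - 1887 = (6 + (-40)²)² - 1887 = (6 + 1600)² - 1887 = 1606² - 1887 = 2579236 - 1887 = 2577349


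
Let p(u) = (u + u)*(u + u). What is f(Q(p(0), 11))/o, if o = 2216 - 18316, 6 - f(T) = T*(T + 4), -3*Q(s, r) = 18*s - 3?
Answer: -1/16100 ≈ -6.2112e-5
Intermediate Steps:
p(u) = 4*u² (p(u) = (2*u)*(2*u) = 4*u²)
Q(s, r) = 1 - 6*s (Q(s, r) = -(18*s - 3)/3 = -(-3 + 18*s)/3 = 1 - 6*s)
f(T) = 6 - T*(4 + T) (f(T) = 6 - T*(T + 4) = 6 - T*(4 + T))
o = -16100
f(Q(p(0), 11))/o = (6 - (1 - 24*0²)² - 4*(1 - 24*0²))/(-16100) = (6 - (1 - 24*0)² - 4*(1 - 24*0))*(-1/16100) = (6 - (1 - 6*0)² - 4*(1 - 6*0))*(-1/16100) = (6 - (1 + 0)² - 4*(1 + 0))*(-1/16100) = (6 - 1*1² - 4*1)*(-1/16100) = (6 - 1*1 - 4)*(-1/16100) = (6 - 1 - 4)*(-1/16100) = 1*(-1/16100) = -1/16100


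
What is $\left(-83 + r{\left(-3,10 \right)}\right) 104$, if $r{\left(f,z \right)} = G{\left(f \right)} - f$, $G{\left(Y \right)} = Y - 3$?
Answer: $-8944$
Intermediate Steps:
$G{\left(Y \right)} = -3 + Y$ ($G{\left(Y \right)} = Y - 3 = -3 + Y$)
$r{\left(f,z \right)} = -3$ ($r{\left(f,z \right)} = \left(-3 + f\right) - f = -3$)
$\left(-83 + r{\left(-3,10 \right)}\right) 104 = \left(-83 - 3\right) 104 = \left(-86\right) 104 = -8944$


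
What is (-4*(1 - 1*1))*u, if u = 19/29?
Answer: 0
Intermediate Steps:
u = 19/29 (u = 19*(1/29) = 19/29 ≈ 0.65517)
(-4*(1 - 1*1))*u = -4*(1 - 1*1)*(19/29) = -4*(1 - 1)*(19/29) = -4*0*(19/29) = 0*(19/29) = 0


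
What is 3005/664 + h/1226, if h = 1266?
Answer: 2262377/407032 ≈ 5.5582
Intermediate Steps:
3005/664 + h/1226 = 3005/664 + 1266/1226 = 3005*(1/664) + 1266*(1/1226) = 3005/664 + 633/613 = 2262377/407032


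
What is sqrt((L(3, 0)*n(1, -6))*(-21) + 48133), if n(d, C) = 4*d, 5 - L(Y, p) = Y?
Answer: sqrt(47965) ≈ 219.01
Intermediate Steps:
L(Y, p) = 5 - Y
sqrt((L(3, 0)*n(1, -6))*(-21) + 48133) = sqrt(((5 - 1*3)*(4*1))*(-21) + 48133) = sqrt(((5 - 3)*4)*(-21) + 48133) = sqrt((2*4)*(-21) + 48133) = sqrt(8*(-21) + 48133) = sqrt(-168 + 48133) = sqrt(47965)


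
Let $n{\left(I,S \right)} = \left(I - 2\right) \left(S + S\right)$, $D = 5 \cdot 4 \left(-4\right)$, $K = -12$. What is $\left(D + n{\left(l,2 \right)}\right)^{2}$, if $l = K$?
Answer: $18496$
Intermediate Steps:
$D = -80$ ($D = 20 \left(-4\right) = -80$)
$l = -12$
$n{\left(I,S \right)} = 2 S \left(-2 + I\right)$ ($n{\left(I,S \right)} = \left(-2 + I\right) 2 S = 2 S \left(-2 + I\right)$)
$\left(D + n{\left(l,2 \right)}\right)^{2} = \left(-80 + 2 \cdot 2 \left(-2 - 12\right)\right)^{2} = \left(-80 + 2 \cdot 2 \left(-14\right)\right)^{2} = \left(-80 - 56\right)^{2} = \left(-136\right)^{2} = 18496$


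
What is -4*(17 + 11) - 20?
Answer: -132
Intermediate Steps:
-4*(17 + 11) - 20 = -4*28 - 20 = -112 - 20 = -132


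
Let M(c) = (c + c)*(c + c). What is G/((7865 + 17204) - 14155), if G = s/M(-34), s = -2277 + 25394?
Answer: 23117/50466336 ≈ 0.00045807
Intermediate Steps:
M(c) = 4*c² (M(c) = (2*c)*(2*c) = 4*c²)
s = 23117
G = 23117/4624 (G = 23117/((4*(-34)²)) = 23117/((4*1156)) = 23117/4624 ≈ 4.9994)
G/((7865 + 17204) - 14155) = 23117/(4624*((7865 + 17204) - 14155)) = 23117/(4624*(25069 - 14155)) = (23117/4624)/10914 = (23117/4624)*(1/10914) = 23117/50466336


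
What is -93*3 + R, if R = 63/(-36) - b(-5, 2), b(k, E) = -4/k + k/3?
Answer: -16793/60 ≈ -279.88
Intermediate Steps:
b(k, E) = -4/k + k/3 (b(k, E) = -4/k + k*(⅓) = -4/k + k/3)
R = -53/60 (R = 63/(-36) - (-4/(-5) + (⅓)*(-5)) = 63*(-1/36) - (-4*(-⅕) - 5/3) = -7/4 - (⅘ - 5/3) = -7/4 - 1*(-13/15) = -7/4 + 13/15 = -53/60 ≈ -0.88333)
-93*3 + R = -93*3 - 53/60 = -279 - 53/60 = -16793/60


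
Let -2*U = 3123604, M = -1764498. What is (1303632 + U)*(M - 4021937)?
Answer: 1493883923950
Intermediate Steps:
U = -1561802 (U = -1/2*3123604 = -1561802)
(1303632 + U)*(M - 4021937) = (1303632 - 1561802)*(-1764498 - 4021937) = -258170*(-5786435) = 1493883923950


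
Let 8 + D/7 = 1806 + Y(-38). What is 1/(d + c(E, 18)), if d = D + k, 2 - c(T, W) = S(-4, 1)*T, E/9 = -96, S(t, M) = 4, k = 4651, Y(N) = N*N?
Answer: 1/30803 ≈ 3.2464e-5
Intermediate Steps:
Y(N) = N²
E = -864 (E = 9*(-96) = -864)
c(T, W) = 2 - 4*T
D = 22694 (D = -56 + 7*(1806 + (-38)²) = -56 + 7*(1806 + 1444) = -56 + 7*3250 = -56 + 22750 = 22694)
d = 27345 (d = 22694 + 4651 = 27345)
1/(d + c(E, 18)) = 1/(27345 + (2 - 4*(-864))) = 1/(27345 + (2 + 3456)) = 1/(27345 + 3458) = 1/30803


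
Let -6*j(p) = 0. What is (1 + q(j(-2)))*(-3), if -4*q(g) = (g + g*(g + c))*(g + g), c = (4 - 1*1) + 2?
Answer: -3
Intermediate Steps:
j(p) = 0 (j(p) = -⅙*0 = 0)
c = 5 (c = (4 - 1) + 2 = 3 + 2 = 5)
q(g) = -g*(g + g*(5 + g))/2 (q(g) = -(g + g*(g + 5))*(g + g)/4 = -(g + g*(5 + g))*2*g/4 = -g*(g + g*(5 + g))/2)
(1 + q(j(-2)))*(-3) = (1 + (½)*0²*(-6 - 1*0))*(-3) = (1 + (½)*0*(-6 + 0))*(-3) = (1 + (½)*0*(-6))*(-3) = (1 + 0)*(-3) = 1*(-3) = -3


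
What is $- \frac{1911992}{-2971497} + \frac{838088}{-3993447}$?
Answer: $\frac{571673637632}{1318501753351} \approx 0.43358$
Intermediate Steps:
$- \frac{1911992}{-2971497} + \frac{838088}{-3993447} = \left(-1911992\right) \left(- \frac{1}{2971497}\right) + 838088 \left(- \frac{1}{3993447}\right) = \frac{1911992}{2971497} - \frac{838088}{3993447} = \frac{571673637632}{1318501753351}$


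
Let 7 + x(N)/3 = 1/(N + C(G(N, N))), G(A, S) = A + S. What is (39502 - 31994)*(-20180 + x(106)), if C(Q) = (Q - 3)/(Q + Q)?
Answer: -2282768561116/15051 ≈ -1.5167e+8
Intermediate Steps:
C(Q) = (-3 + Q)/(2*Q) (C(Q) = (-3 + Q)/((2*Q)) = (-3 + Q)*(1/(2*Q)) = (-3 + Q)/(2*Q))
x(N) = -21 + 3/(N + (-3 + 2*N)/(4*N)) (x(N) = -21 + 3/(N + (-3 + (N + N))/(2*(N + N))) = -21 + 3/(N + (-3 + 2*N)/(2*((2*N)))) = -21 + 3/(N + (1/(2*N))*(-3 + 2*N)/2) = -21 + 3/(N + (-3 + 2*N)/(4*N)))
(39502 - 31994)*(-20180 + x(106)) = (39502 - 31994)*(-20180 + 3*(21 - 28*106² - 10*106)/(-3 + 2*106 + 4*106²)) = 7508*(-20180 + 3*(21 - 28*11236 - 1060)/(-3 + 212 + 4*11236)) = 7508*(-20180 + 3*(21 - 314608 - 1060)/(-3 + 212 + 44944)) = 7508*(-20180 + 3*(-315647)/45153) = 7508*(-20180 + 3*(1/45153)*(-315647)) = 7508*(-20180 - 315647/15051) = 7508*(-304044827/15051) = -2282768561116/15051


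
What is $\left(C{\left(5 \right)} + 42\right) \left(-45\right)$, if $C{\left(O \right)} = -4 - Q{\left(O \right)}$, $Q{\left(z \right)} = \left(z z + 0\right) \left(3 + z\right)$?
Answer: $7290$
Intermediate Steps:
$Q{\left(z \right)} = z^{2} \left(3 + z\right)$ ($Q{\left(z \right)} = \left(z^{2} + 0\right) \left(3 + z\right) = z^{2} \left(3 + z\right)$)
$C{\left(O \right)} = -4 - O^{2} \left(3 + O\right)$
$\left(C{\left(5 \right)} + 42\right) \left(-45\right) = \left(\left(-4 - 5^{2} \left(3 + 5\right)\right) + 42\right) \left(-45\right) = \left(\left(-4 - 25 \cdot 8\right) + 42\right) \left(-45\right) = \left(\left(-4 - 200\right) + 42\right) \left(-45\right) = \left(-204 + 42\right) \left(-45\right) = \left(-162\right) \left(-45\right) = 7290$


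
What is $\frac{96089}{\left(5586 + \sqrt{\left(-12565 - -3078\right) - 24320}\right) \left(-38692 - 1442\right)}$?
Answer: $- \frac{89458859}{208945650867} + \frac{96089 i \sqrt{33807}}{1253673905202} \approx -0.00042814 + 1.4093 \cdot 10^{-5} i$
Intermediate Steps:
$\frac{96089}{\left(5586 + \sqrt{\left(-12565 - -3078\right) - 24320}\right) \left(-38692 - 1442\right)} = \frac{96089}{\left(5586 + \sqrt{\left(-12565 + 3078\right) - 24320}\right) \left(-40134\right)} = \frac{96089}{\left(5586 + \sqrt{-9487 - 24320}\right) \left(-40134\right)} = \frac{96089}{\left(5586 + \sqrt{-33807}\right) \left(-40134\right)} = \frac{96089}{\left(5586 + i \sqrt{33807}\right) \left(-40134\right)} = \frac{96089}{-224188524 - 40134 i \sqrt{33807}}$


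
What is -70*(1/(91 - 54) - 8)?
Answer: 20650/37 ≈ 558.11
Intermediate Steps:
-70*(1/(91 - 54) - 8) = -70*(1/37 - 8) = -70*(-295/37) = 20650/37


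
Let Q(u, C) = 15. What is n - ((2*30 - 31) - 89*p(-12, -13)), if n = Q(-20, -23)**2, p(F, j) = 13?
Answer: 1353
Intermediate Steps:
n = 225 (n = 15**2 = 225)
n - ((2*30 - 31) - 89*p(-12, -13)) = 225 - ((2*30 - 31) - 89*13) = 225 - ((60 - 31) - 1157) = 225 - (29 - 1157) = 225 - 1*(-1128) = 225 + 1128 = 1353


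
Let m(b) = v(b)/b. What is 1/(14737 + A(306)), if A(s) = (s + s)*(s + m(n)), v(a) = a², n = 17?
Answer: 1/212413 ≈ 4.7078e-6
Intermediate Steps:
m(b) = b (m(b) = b²/b = b)
A(s) = 2*s*(17 + s) (A(s) = (s + s)*(s + 17) = (2*s)*(17 + s) = 2*s*(17 + s))
1/(14737 + A(306)) = 1/(14737 + 2*306*(17 + 306)) = 1/(14737 + 2*306*323) = 1/(14737 + 197676) = 1/212413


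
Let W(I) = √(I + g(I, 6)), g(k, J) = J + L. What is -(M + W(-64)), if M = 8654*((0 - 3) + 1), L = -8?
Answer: 17308 - I*√66 ≈ 17308.0 - 8.124*I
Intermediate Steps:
g(k, J) = -8 + J (g(k, J) = J - 8 = -8 + J)
W(I) = √(-2 + I) (W(I) = √(I + (-8 + 6)) = √(I - 2) = √(-2 + I))
M = -17308 (M = 8654*(-3 + 1) = 8654*(-2) = -17308)
-(M + W(-64)) = -(-17308 + √(-2 - 64)) = -(-17308 + √(-66)) = -(-17308 + I*√66) = 17308 - I*√66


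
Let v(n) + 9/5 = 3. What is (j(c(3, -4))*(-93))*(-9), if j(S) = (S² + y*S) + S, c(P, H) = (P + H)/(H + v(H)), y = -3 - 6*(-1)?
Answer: 255285/196 ≈ 1302.5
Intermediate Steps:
v(n) = 6/5 (v(n) = -9/5 + 3 = 6/5)
y = 3 (y = -3 - 1*(-6) = -3 + 6 = 3)
c(P, H) = (H + P)/(6/5 + H) (c(P, H) = (P + H)/(H + 6/5) = (H + P)/(6/5 + H))
j(S) = S² + 4*S (j(S) = (S² + 3*S) + S = S² + 4*S)
(j(c(3, -4))*(-93))*(-9) = (((5*(-4 + 3)/(6 + 5*(-4)))*(4 + 5*(-4 + 3)/(6 + 5*(-4))))*(-93))*(-9) = (((5*(-1)/(6 - 20))*(4 + 5*(-1)/(6 - 20)))*(-93))*(-9) = (((5*(-1)/(-14))*(4 + 5*(-1)/(-14)))*(-93))*(-9) = (((5*(-1/14)*(-1))*(4 + 5*(-1/14)*(-1)))*(-93))*(-9) = ((5*(4 + 5/14)/14)*(-93))*(-9) = (((5/14)*(61/14))*(-93))*(-9) = ((305/196)*(-93))*(-9) = -28365/196*(-9) = 255285/196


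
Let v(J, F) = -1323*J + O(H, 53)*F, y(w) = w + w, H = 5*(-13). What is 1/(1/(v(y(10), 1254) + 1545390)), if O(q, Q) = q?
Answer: 1437420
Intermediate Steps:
H = -65
y(w) = 2*w
v(J, F) = -1323*J - 65*F
1/(1/(v(y(10), 1254) + 1545390)) = 1/(1/((-2646*10 - 65*1254) + 1545390)) = 1/(1/((-1323*20 - 81510) + 1545390)) = 1/(1/((-26460 - 81510) + 1545390)) = 1/(1/(-107970 + 1545390)) = 1/(1/1437420) = 1437420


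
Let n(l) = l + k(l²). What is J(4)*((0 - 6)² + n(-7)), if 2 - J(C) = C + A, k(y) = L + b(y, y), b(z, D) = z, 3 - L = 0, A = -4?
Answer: 162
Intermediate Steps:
L = 3 (L = 3 - 1*0 = 3 + 0 = 3)
k(y) = 3 + y
n(l) = 3 + l + l² (n(l) = l + (3 + l²) = 3 + l + l²)
J(C) = 6 - C (J(C) = 2 - (C - 4) = 2 - (-4 + C) = 2 + (4 - C) = 6 - C)
J(4)*((0 - 6)² + n(-7)) = (6 - 1*4)*((0 - 6)² + (3 - 7 + (-7)²)) = (6 - 4)*((-6)² + (3 - 7 + 49)) = 2*(36 + 45) = 2*81 = 162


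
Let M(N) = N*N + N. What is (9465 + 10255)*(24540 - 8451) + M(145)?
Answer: 317296250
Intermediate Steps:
M(N) = N + N**2 (M(N) = N**2 + N = N + N**2)
(9465 + 10255)*(24540 - 8451) + M(145) = (9465 + 10255)*(24540 - 8451) + 145*(1 + 145) = 19720*16089 + 145*146 = 317275080 + 21170 = 317296250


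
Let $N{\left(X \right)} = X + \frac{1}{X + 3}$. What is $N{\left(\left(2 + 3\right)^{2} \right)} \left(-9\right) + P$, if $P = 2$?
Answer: $- \frac{6253}{28} \approx -223.32$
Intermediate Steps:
$N{\left(X \right)} = X + \frac{1}{3 + X}$
$N{\left(\left(2 + 3\right)^{2} \right)} \left(-9\right) + P = \frac{1 + \left(\left(2 + 3\right)^{2}\right)^{2} + 3 \left(2 + 3\right)^{2}}{3 + \left(2 + 3\right)^{2}} \left(-9\right) + 2 = \frac{1 + \left(5^{2}\right)^{2} + 3 \cdot 5^{2}}{3 + 5^{2}} \left(-9\right) + 2 = \frac{1 + 25^{2} + 3 \cdot 25}{3 + 25} \left(-9\right) + 2 = \frac{1 + 625 + 75}{28} \left(-9\right) + 2 = \frac{1}{28} \cdot 701 \left(-9\right) + 2 = \frac{701}{28} \left(-9\right) + 2 = - \frac{6309}{28} + 2 = - \frac{6253}{28}$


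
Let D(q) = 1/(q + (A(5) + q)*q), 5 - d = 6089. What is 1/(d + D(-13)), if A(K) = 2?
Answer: -130/790919 ≈ -0.00016437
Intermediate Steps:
d = -6084 (d = 5 - 1*6089 = 5 - 6089 = -6084)
D(q) = 1/(q + q*(2 + q)) (D(q) = 1/(q + (2 + q)*q) = 1/(q + q*(2 + q)))
1/(d + D(-13)) = 1/(-6084 + 1/((-13)*(3 - 13))) = 1/(-6084 - 1/13/(-10)) = 1/(-6084 - 1/13*(-⅒)) = 1/(-6084 + 1/130) = 1/(-790919/130) = -130/790919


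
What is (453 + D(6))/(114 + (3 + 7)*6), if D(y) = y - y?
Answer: 151/58 ≈ 2.6034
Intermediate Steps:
D(y) = 0
(453 + D(6))/(114 + (3 + 7)*6) = (453 + 0)/(114 + (3 + 7)*6) = 453/(114 + 10*6) = 453/(114 + 60) = 453/174 = 453*(1/174) = 151/58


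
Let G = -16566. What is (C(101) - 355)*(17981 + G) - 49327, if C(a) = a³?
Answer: 1457324263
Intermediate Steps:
(C(101) - 355)*(17981 + G) - 49327 = (101³ - 355)*(17981 - 16566) - 49327 = (1030301 - 355)*1415 - 49327 = 1029946*1415 - 49327 = 1457373590 - 49327 = 1457324263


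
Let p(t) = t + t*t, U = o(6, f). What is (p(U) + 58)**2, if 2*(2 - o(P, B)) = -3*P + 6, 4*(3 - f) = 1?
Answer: 16900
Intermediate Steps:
f = 11/4 (f = 3 - 1/4*1 = 3 - 1/4 = 11/4 ≈ 2.7500)
o(P, B) = -1 + 3*P/2 (o(P, B) = 2 - (-3*P + 6)/2 = 2 - (6 - 3*P)/2 = 2 + (-3 + 3*P/2) = -1 + 3*P/2)
U = 8 (U = -1 + (3/2)*6 = -1 + 9 = 8)
p(t) = t + t**2
(p(U) + 58)**2 = (8*(1 + 8) + 58)**2 = (8*9 + 58)**2 = (72 + 58)**2 = 130**2 = 16900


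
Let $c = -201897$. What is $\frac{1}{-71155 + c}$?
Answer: $- \frac{1}{273052} \approx -3.6623 \cdot 10^{-6}$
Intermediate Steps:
$\frac{1}{-71155 + c} = \frac{1}{-71155 - 201897} = \frac{1}{-273052} = - \frac{1}{273052}$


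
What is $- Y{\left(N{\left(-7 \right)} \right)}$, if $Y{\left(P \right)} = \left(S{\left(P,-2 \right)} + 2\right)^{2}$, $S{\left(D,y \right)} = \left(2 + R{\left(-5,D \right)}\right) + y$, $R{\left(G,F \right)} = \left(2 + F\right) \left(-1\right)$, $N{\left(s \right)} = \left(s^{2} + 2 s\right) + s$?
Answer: $-784$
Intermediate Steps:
$N{\left(s \right)} = s^{2} + 3 s$
$R{\left(G,F \right)} = -2 - F$
$S{\left(D,y \right)} = y - D$ ($S{\left(D,y \right)} = \left(2 - \left(2 + D\right)\right) + y = - D + y = y - D$)
$Y{\left(P \right)} = P^{2}$ ($Y{\left(P \right)} = \left(\left(-2 - P\right) + 2\right)^{2} = \left(- P\right)^{2} = P^{2}$)
$- Y{\left(N{\left(-7 \right)} \right)} = - \left(- 7 \left(3 - 7\right)\right)^{2} = - \left(\left(-7\right) \left(-4\right)\right)^{2} = - 28^{2} = \left(-1\right) 784 = -784$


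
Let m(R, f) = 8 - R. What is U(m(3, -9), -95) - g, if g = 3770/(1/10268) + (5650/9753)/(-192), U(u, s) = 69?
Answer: -36243980936983/936288 ≈ -3.8710e+7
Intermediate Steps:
g = 36244045540855/936288 (g = 3770/(1/10268) + (5650*(1/9753))*(-1/192) = 3770*10268 + (5650/9753)*(-1/192) = 38710360 - 2825/936288 = 36244045540855/936288 ≈ 3.8710e+7)
U(m(3, -9), -95) - g = 69 - 1*36244045540855/936288 = 69 - 36244045540855/936288 = -36243980936983/936288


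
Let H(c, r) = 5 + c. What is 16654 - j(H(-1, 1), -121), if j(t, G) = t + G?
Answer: 16771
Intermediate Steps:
j(t, G) = G + t
16654 - j(H(-1, 1), -121) = 16654 - (-121 + (5 - 1)) = 16654 - (-121 + 4) = 16654 - 1*(-117) = 16654 + 117 = 16771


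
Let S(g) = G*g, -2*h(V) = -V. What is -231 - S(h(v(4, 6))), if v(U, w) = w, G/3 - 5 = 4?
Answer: -312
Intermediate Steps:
G = 27 (G = 15 + 3*4 = 15 + 12 = 27)
h(V) = V/2 (h(V) = -(-1)*V/2 = V/2)
S(g) = 27*g
-231 - S(h(v(4, 6))) = -231 - 27*(½)*6 = -231 - 27*3 = -231 - 1*81 = -231 - 81 = -312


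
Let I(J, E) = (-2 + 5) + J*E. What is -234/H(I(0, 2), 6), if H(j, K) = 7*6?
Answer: -39/7 ≈ -5.5714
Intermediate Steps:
I(J, E) = 3 + E*J
H(j, K) = 42
-234/H(I(0, 2), 6) = -234/42 = -234*1/42 = -39/7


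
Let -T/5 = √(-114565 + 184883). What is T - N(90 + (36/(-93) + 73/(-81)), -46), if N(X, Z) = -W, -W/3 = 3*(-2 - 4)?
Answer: 54 - 5*√70318 ≈ -1271.9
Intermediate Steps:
W = 54 (W = -9*(-2 - 4) = -9*(-6) = -3*(-18) = 54)
T = -5*√70318 (T = -5*√(-114565 + 184883) = -5*√70318 ≈ -1325.9)
N(X, Z) = -54 (N(X, Z) = -1*54 = -54)
T - N(90 + (36/(-93) + 73/(-81)), -46) = -5*√70318 - 1*(-54) = -5*√70318 + 54 = 54 - 5*√70318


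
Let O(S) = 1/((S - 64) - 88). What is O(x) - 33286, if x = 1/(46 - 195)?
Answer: -753894763/22649 ≈ -33286.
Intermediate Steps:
x = -1/149 (x = 1/(-149) = -1/149 ≈ -0.0067114)
O(S) = 1/(-152 + S) (O(S) = 1/((-64 + S) - 88) = 1/(-152 + S))
O(x) - 33286 = 1/(-152 - 1/149) - 33286 = 1/(-22649/149) - 33286 = -149/22649 - 33286 = -753894763/22649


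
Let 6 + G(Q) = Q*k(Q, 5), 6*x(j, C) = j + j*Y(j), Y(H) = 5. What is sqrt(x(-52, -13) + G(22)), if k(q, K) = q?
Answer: sqrt(426) ≈ 20.640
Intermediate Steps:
x(j, C) = j (x(j, C) = (j + j*5)/6 = (j + 5*j)/6 = (6*j)/6 = j)
G(Q) = -6 + Q**2 (G(Q) = -6 + Q*Q = -6 + Q**2)
sqrt(x(-52, -13) + G(22)) = sqrt(-52 + (-6 + 22**2)) = sqrt(-52 + (-6 + 484)) = sqrt(-52 + 478) = sqrt(426)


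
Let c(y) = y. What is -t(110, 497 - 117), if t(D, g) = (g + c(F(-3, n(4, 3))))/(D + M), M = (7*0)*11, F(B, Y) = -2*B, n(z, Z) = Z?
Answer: -193/55 ≈ -3.5091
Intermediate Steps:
M = 0 (M = 0*11 = 0)
t(D, g) = (6 + g)/D (t(D, g) = (g - 2*(-3))/(D + 0) = (g + 6)/D = (6 + g)/D)
-t(110, 497 - 117) = -(6 + (497 - 117))/110 = -(6 + 380)/110 = -386/110 = -1*193/55 = -193/55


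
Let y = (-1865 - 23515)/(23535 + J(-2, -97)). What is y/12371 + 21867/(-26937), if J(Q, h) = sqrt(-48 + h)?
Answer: (-90172219*sqrt(145) + 2122431061185*I)/(111079209*(sqrt(145) - 23535*I)) ≈ -0.81187 + 4.4601e-8*I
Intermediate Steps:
y = -25380/(23535 + I*sqrt(145)) (y = (-1865 - 23515)/(23535 + sqrt(-48 - 97)) = -25380/(23535 + sqrt(-145)) = -25380/(23535 + I*sqrt(145)) ≈ -1.0784 + 0.00055176*I)
y/12371 + 21867/(-26937) = (-59731830/55389637 + 2538*I*sqrt(145)/55389637)/12371 + 21867/(-26937) = (-59731830/55389637 + 2538*I*sqrt(145)/55389637)*(1/12371) + 21867*(-1/26937) = (-59731830/685225199327 + 2538*I*sqrt(145)/685225199327) - 7289/8979 = -4995142809996073/6152637064757133 + 2538*I*sqrt(145)/685225199327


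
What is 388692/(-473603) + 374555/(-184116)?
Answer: -248954787937/87197889948 ≈ -2.8551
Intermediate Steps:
388692/(-473603) + 374555/(-184116) = 388692*(-1/473603) + 374555*(-1/184116) = -388692/473603 - 374555/184116 = -248954787937/87197889948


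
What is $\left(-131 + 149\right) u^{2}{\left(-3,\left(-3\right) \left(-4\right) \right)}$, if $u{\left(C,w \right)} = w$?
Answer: $2592$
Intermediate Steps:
$\left(-131 + 149\right) u^{2}{\left(-3,\left(-3\right) \left(-4\right) \right)} = \left(-131 + 149\right) \left(\left(-3\right) \left(-4\right)\right)^{2} = 18 \cdot 12^{2} = 18 \cdot 144 = 2592$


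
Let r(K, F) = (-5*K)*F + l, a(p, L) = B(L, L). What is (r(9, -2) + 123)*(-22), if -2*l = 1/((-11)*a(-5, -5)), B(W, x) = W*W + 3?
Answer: -131209/28 ≈ -4686.0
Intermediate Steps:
B(W, x) = 3 + W² (B(W, x) = W² + 3 = 3 + W²)
a(p, L) = 3 + L²
l = 1/616 (l = -1/(2*(-11)*(3 + (-5)²)) = -(-1)/(22*(3 + 25)) = -(-1)/(22*28) = -½*(-1/308) = 1/616 ≈ 0.0016234)
r(K, F) = 1/616 - 5*F*K (r(K, F) = (-5*K)*F + 1/616 = -5*F*K + 1/616 = 1/616 - 5*F*K)
(r(9, -2) + 123)*(-22) = ((1/616 - 5*(-2)*9) + 123)*(-22) = ((1/616 + 90) + 123)*(-22) = (55441/616 + 123)*(-22) = (131209/616)*(-22) = -131209/28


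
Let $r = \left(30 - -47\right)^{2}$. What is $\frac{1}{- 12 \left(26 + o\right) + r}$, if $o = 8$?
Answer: $\frac{1}{5521} \approx 0.00018113$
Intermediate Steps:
$r = 5929$ ($r = \left(30 + 47\right)^{2} = 77^{2} = 5929$)
$\frac{1}{- 12 \left(26 + o\right) + r} = \frac{1}{- 12 \left(26 + 8\right) + 5929} = \frac{1}{\left(-12\right) 34 + 5929} = \frac{1}{-408 + 5929} = \frac{1}{5521}$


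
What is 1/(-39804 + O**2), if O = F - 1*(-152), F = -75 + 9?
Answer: -1/32408 ≈ -3.0857e-5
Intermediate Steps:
F = -66
O = 86 (O = -66 - 1*(-152) = -66 + 152 = 86)
1/(-39804 + O**2) = 1/(-39804 + 86**2) = 1/(-39804 + 7396) = 1/(-32408) = -1/32408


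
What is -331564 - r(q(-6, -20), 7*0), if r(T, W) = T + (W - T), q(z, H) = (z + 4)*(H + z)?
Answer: -331564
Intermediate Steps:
q(z, H) = (4 + z)*(H + z)
r(T, W) = W
-331564 - r(q(-6, -20), 7*0) = -331564 - 7*0 = -331564 - 1*0 = -331564 + 0 = -331564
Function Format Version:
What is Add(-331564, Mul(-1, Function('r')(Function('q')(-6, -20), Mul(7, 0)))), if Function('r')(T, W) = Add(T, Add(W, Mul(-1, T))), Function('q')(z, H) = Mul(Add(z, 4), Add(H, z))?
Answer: -331564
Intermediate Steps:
Function('q')(z, H) = Mul(Add(4, z), Add(H, z))
Function('r')(T, W) = W
Add(-331564, Mul(-1, Function('r')(Function('q')(-6, -20), Mul(7, 0)))) = Add(-331564, Mul(-1, Mul(7, 0))) = Add(-331564, Mul(-1, 0)) = Add(-331564, 0) = -331564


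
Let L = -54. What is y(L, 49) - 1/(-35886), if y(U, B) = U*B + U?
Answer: -96892199/35886 ≈ -2700.0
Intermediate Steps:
y(U, B) = U + B*U (y(U, B) = B*U + U = U + B*U)
y(L, 49) - 1/(-35886) = -54*(1 + 49) - 1/(-35886) = -54*50 - 1*(-1/35886) = -2700 + 1/35886 = -96892199/35886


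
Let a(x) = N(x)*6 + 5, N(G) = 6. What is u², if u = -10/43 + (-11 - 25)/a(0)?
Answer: 3833764/3108169 ≈ 1.2334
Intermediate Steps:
a(x) = 41 (a(x) = 6*6 + 5 = 36 + 5 = 41)
u = -1958/1763 (u = -10/43 + (-11 - 25)/41 = -10*1/43 - 36*1/41 = -10/43 - 36/41 = -1958/1763 ≈ -1.1106)
u² = (-1958/1763)² = 3833764/3108169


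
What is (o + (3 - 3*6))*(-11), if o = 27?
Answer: -132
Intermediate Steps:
(o + (3 - 3*6))*(-11) = (27 + (3 - 3*6))*(-11) = (27 + (3 - 18))*(-11) = (27 - 15)*(-11) = 12*(-11) = -132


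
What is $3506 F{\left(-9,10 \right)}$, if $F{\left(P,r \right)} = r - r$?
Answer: $0$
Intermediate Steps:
$F{\left(P,r \right)} = 0$
$3506 F{\left(-9,10 \right)} = 3506 \cdot 0 = 0$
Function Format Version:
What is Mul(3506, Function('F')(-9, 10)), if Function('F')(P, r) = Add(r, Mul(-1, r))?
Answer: 0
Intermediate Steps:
Function('F')(P, r) = 0
Mul(3506, Function('F')(-9, 10)) = Mul(3506, 0) = 0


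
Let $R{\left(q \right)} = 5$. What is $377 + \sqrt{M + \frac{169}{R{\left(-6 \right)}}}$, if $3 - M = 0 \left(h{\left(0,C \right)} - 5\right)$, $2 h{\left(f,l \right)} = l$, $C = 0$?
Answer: $377 + \frac{2 \sqrt{230}}{5} \approx 383.07$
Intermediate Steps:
$h{\left(f,l \right)} = \frac{l}{2}$
$M = 3$ ($M = 3 - 0 \left(\frac{1}{2} \cdot 0 - 5\right) = 3 - 0 \left(0 - 5\right) = 3 - 0 \left(-5\right) = 3 - 0 = 3 + 0 = 3$)
$377 + \sqrt{M + \frac{169}{R{\left(-6 \right)}}} = 377 + \sqrt{3 + \frac{169}{5}} = 377 + \sqrt{\frac{184}{5}} = 377 + \frac{2 \sqrt{230}}{5}$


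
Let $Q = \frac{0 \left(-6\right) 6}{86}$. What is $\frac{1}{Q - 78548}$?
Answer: $- \frac{1}{78548} \approx -1.2731 \cdot 10^{-5}$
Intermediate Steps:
$Q = 0$ ($Q = 0 \cdot 6 \cdot \frac{1}{86} = 0 \cdot \frac{1}{86} = 0$)
$\frac{1}{Q - 78548} = \frac{1}{0 - 78548} = \frac{1}{-78548} = - \frac{1}{78548}$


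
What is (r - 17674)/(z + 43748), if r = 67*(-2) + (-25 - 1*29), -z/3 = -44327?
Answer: -17862/176729 ≈ -0.10107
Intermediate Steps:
z = 132981 (z = -3*(-44327) = 132981)
r = -188 (r = -134 + (-25 - 29) = -134 - 54 = -188)
(r - 17674)/(z + 43748) = (-188 - 17674)/(132981 + 43748) = -17862/176729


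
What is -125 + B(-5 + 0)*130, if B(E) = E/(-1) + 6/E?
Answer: 369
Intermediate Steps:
B(E) = -E + 6/E (B(E) = E*(-1) + 6/E = -E + 6/E)
-125 + B(-5 + 0)*130 = -125 + (-(-5 + 0) + 6/(-5 + 0))*130 = -125 + (-1*(-5) + 6/(-5))*130 = -125 + (5 + 6*(-1/5))*130 = -125 + (5 - 6/5)*130 = -125 + (19/5)*130 = -125 + 494 = 369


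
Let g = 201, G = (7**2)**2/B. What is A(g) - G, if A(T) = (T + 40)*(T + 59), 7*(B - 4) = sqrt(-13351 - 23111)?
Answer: 1166681882/18623 + 16807*I*sqrt(36462)/37246 ≈ 62647.0 + 86.165*I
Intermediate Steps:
B = 4 + I*sqrt(36462)/7 (B = 4 + sqrt(-13351 - 23111)/7 = 4 + sqrt(-36462)/7 = 4 + (I*sqrt(36462))/7 = 4 + I*sqrt(36462)/7 ≈ 4.0 + 27.279*I)
G = 2401/(4 + I*sqrt(36462)/7) (G = (7**2)**2/(4 + I*sqrt(36462)/7) = 49**2/(4 + I*sqrt(36462)/7) = 2401/(4 + I*sqrt(36462)/7) ≈ 12.635 - 86.165*I)
A(T) = (40 + T)*(59 + T)
A(g) - G = (2360 + 201**2 + 99*201) - (235298/18623 - 16807*I*sqrt(36462)/37246) = (2360 + 40401 + 19899) + (-235298/18623 + 16807*I*sqrt(36462)/37246) = 62660 + (-235298/18623 + 16807*I*sqrt(36462)/37246) = 1166681882/18623 + 16807*I*sqrt(36462)/37246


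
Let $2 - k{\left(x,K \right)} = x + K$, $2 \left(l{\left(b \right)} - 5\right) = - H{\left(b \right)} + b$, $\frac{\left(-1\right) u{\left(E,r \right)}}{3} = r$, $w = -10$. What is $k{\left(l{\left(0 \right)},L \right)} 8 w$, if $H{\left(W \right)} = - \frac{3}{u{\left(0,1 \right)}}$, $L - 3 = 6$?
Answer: $920$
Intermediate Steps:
$u{\left(E,r \right)} = - 3 r$
$L = 9$ ($L = 3 + 6 = 9$)
$H{\left(W \right)} = 1$ ($H{\left(W \right)} = - \frac{3}{\left(-3\right) 1} = - \frac{3}{-3} = \left(-3\right) \left(- \frac{1}{3}\right) = 1$)
$l{\left(b \right)} = \frac{9}{2} + \frac{b}{2}$ ($l{\left(b \right)} = 5 + \frac{\left(-1\right) 1 + b}{2} = 5 + \frac{-1 + b}{2} = 5 + \left(- \frac{1}{2} + \frac{b}{2}\right) = \frac{9}{2} + \frac{b}{2}$)
$k{\left(x,K \right)} = 2 - K - x$ ($k{\left(x,K \right)} = 2 - \left(x + K\right) = 2 - \left(K + x\right) = 2 - K - x$)
$k{\left(l{\left(0 \right)},L \right)} 8 w = \left(2 - 9 - \left(\frac{9}{2} + \frac{1}{2} \cdot 0\right)\right) 8 \left(-10\right) = \left(2 - 9 - \left(\frac{9}{2} + 0\right)\right) 8 \left(-10\right) = \left(2 - 9 - \frac{9}{2}\right) 8 \left(-10\right) = \left(- \frac{23}{2}\right) 8 \left(-10\right) = \left(-92\right) \left(-10\right) = 920$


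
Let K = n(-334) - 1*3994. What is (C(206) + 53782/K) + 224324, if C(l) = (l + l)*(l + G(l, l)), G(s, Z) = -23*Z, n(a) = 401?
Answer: -5902849762/3593 ≈ -1.6429e+6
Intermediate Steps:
K = -3593 (K = 401 - 1*3994 = 401 - 3994 = -3593)
C(l) = -44*l² (C(l) = (l + l)*(l - 23*l) = (2*l)*(-22*l) = -44*l²)
(C(206) + 53782/K) + 224324 = (-44*206² + 53782/(-3593)) + 224324 = (-44*42436 + 53782*(-1/3593)) + 224324 = (-1867184 - 53782/3593) + 224324 = -6708845894/3593 + 224324 = -5902849762/3593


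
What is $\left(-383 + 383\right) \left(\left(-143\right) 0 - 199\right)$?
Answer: $0$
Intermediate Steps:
$\left(-383 + 383\right) \left(\left(-143\right) 0 - 199\right) = 0 \left(0 - 199\right) = 0 \left(-199\right) = 0$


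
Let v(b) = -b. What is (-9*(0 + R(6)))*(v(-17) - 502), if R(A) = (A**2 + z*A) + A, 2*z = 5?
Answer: 248805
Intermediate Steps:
z = 5/2 (z = (1/2)*5 = 5/2 ≈ 2.5000)
R(A) = A**2 + 7*A/2 (R(A) = (A**2 + 5*A/2) + A = A**2 + 7*A/2)
(-9*(0 + R(6)))*(v(-17) - 502) = (-9*(0 + (1/2)*6*(7 + 2*6)))*(-1*(-17) - 502) = (-9*(0 + (1/2)*6*(7 + 12)))*(17 - 502) = -9*(0 + (1/2)*6*19)*(-485) = -9*(0 + 57)*(-485) = -9*57*(-485) = -513*(-485) = 248805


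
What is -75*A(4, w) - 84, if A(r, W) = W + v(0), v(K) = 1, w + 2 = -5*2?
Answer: 741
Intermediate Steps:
w = -12 (w = -2 - 5*2 = -2 - 10 = -12)
A(r, W) = 1 + W (A(r, W) = W + 1 = 1 + W)
-75*A(4, w) - 84 = -75*(1 - 12) - 84 = -75*(-11) - 84 = 825 - 84 = 741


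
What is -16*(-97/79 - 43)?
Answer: 55904/79 ≈ 707.65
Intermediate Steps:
-16*(-97/79 - 43) = -16*(-3494/79) = 55904/79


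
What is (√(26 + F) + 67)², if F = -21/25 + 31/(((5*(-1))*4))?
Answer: (670 + √2361)²/100 ≈ 5163.7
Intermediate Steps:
F = -239/100 (F = -21*1/25 + 31/((-5*4)) = -21/25 + 31/(-20) = -21/25 + 31*(-1/20) = -21/25 - 31/20 = -239/100 ≈ -2.3900)
(√(26 + F) + 67)² = (√(26 - 239/100) + 67)² = (√(2361/100) + 67)² = (√2361/10 + 67)² = (67 + √2361/10)²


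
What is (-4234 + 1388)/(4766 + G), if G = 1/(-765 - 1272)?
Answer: -5797302/9708341 ≈ -0.59715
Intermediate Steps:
G = -1/2037 (G = 1/(-2037) = -1/2037 ≈ -0.00049092)
(-4234 + 1388)/(4766 + G) = (-4234 + 1388)/(4766 - 1/2037) = -2846/9708341/2037 = -2846*2037/9708341 = -5797302/9708341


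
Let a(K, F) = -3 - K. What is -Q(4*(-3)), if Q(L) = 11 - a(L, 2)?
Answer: -2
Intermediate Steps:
Q(L) = 14 + L (Q(L) = 11 - (-3 - L) = 11 + (3 + L) = 14 + L)
-Q(4*(-3)) = -(14 + 4*(-3)) = -(14 - 12) = -1*2 = -2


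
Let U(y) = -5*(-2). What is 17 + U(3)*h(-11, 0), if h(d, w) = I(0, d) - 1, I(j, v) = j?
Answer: 7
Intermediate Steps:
U(y) = 10
h(d, w) = -1 (h(d, w) = 0 - 1 = -1)
17 + U(3)*h(-11, 0) = 17 + 10*(-1) = 17 - 10 = 7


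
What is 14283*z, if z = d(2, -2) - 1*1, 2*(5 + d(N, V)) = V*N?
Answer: -114264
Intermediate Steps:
d(N, V) = -5 + N*V/2 (d(N, V) = -5 + (V*N)/2 = -5 + (N*V)/2 = -5 + N*V/2)
z = -8 (z = (-5 + (½)*2*(-2)) - 1*1 = (-5 - 2) - 1 = -7 - 1 = -8)
14283*z = 14283*(-8) = -114264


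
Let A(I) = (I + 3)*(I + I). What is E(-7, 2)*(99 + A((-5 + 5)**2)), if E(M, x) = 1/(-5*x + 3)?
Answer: -99/7 ≈ -14.143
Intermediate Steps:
E(M, x) = 1/(3 - 5*x)
A(I) = 2*I*(3 + I) (A(I) = (3 + I)*(2*I) = 2*I*(3 + I))
E(-7, 2)*(99 + A((-5 + 5)**2)) = (-1/(-3 + 5*2))*(99 + 2*(-5 + 5)**2*(3 + (-5 + 5)**2)) = (-1/(-3 + 10))*(99 + 2*0**2*(3 + 0**2)) = (-1/7)*(99 + 2*0*(3 + 0)) = (-1*1/7)*(99 + 2*0*3) = -(99 + 0)/7 = -1/7*99 = -99/7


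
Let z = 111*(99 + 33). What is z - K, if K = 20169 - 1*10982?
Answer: 5465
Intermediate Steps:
z = 14652 (z = 111*132 = 14652)
K = 9187 (K = 20169 - 10982 = 9187)
z - K = 14652 - 1*9187 = 14652 - 9187 = 5465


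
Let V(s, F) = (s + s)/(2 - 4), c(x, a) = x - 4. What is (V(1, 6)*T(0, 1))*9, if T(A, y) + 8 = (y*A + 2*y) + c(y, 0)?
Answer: 81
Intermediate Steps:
c(x, a) = -4 + x
T(A, y) = -12 + 3*y + A*y (T(A, y) = -8 + ((y*A + 2*y) + (-4 + y)) = -8 + ((A*y + 2*y) + (-4 + y)) = -8 + ((2*y + A*y) + (-4 + y)) = -8 + (-4 + 3*y + A*y) = -12 + 3*y + A*y)
V(s, F) = -s (V(s, F) = (2*s)/(-2) = (2*s)*(-½) = -s)
(V(1, 6)*T(0, 1))*9 = ((-1*1)*(-12 + 3*1 + 0*1))*9 = -(-12 + 3 + 0)*9 = -1*(-9)*9 = 9*9 = 81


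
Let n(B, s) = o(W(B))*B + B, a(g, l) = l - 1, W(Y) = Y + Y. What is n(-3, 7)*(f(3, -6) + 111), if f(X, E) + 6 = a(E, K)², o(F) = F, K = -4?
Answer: 1950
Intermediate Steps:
W(Y) = 2*Y
a(g, l) = -1 + l
f(X, E) = 19 (f(X, E) = -6 + (-1 - 4)² = -6 + (-5)² = -6 + 25 = 19)
n(B, s) = B + 2*B² (n(B, s) = (2*B)*B + B = 2*B² + B = B + 2*B²)
n(-3, 7)*(f(3, -6) + 111) = (-3*(1 + 2*(-3)))*(19 + 111) = -3*(1 - 6)*130 = -3*(-5)*130 = 15*130 = 1950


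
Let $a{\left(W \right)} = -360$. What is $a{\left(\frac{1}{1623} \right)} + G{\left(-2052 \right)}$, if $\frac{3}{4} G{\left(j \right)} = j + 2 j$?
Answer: $-8568$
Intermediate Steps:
$G{\left(j \right)} = 4 j$ ($G{\left(j \right)} = \frac{4 \left(j + 2 j\right)}{3} = \frac{4 \cdot 3 j}{3} = 4 j$)
$a{\left(\frac{1}{1623} \right)} + G{\left(-2052 \right)} = -360 + 4 \left(-2052\right) = -360 - 8208 = -8568$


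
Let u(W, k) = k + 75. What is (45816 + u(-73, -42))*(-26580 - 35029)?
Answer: -2824711041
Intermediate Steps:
u(W, k) = 75 + k
(45816 + u(-73, -42))*(-26580 - 35029) = (45816 + (75 - 42))*(-26580 - 35029) = (45816 + 33)*(-61609) = 45849*(-61609) = -2824711041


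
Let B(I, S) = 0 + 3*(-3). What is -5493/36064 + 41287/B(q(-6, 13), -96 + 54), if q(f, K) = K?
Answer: -1489023805/324576 ≈ -4587.6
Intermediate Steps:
B(I, S) = -9 (B(I, S) = 0 - 9 = -9)
-5493/36064 + 41287/B(q(-6, 13), -96 + 54) = -5493/36064 + 41287/(-9) = -5493*1/36064 + 41287*(-1/9) = -5493/36064 - 41287/9 = -1489023805/324576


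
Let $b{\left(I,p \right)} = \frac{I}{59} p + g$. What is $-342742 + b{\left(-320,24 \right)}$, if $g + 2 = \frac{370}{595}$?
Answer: $- \frac{2407315178}{7021} \approx -3.4287 \cdot 10^{5}$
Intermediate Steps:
$g = - \frac{164}{119}$ ($g = -2 + \frac{370}{595} = -2 + 370 \cdot \frac{1}{595} = -2 + \frac{74}{119} = - \frac{164}{119} \approx -1.3782$)
$b{\left(I,p \right)} = - \frac{164}{119} + \frac{I p}{59}$ ($b{\left(I,p \right)} = \frac{I}{59} p - \frac{164}{119} = \frac{I p}{59} - \frac{164}{119} = - \frac{164}{119} + \frac{I p}{59}$)
$-342742 + b{\left(-320,24 \right)} = -342742 + \left(- \frac{164}{119} + \frac{1}{59} \left(-320\right) 24\right) = -342742 - \frac{923596}{7021} = - \frac{2407315178}{7021}$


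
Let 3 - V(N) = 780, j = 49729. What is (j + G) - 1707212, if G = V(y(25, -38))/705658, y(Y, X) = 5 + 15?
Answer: -1169616139591/705658 ≈ -1.6575e+6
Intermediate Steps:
y(Y, X) = 20
V(N) = -777 (V(N) = 3 - 1*780 = 3 - 780 = -777)
G = -777/705658 ≈ -0.0011011
(j + G) - 1707212 = (49729 - 777/705658) - 1707212 = 35091665905/705658 - 1707212 = -1169616139591/705658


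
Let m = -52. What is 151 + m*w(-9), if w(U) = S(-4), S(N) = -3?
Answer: 307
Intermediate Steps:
w(U) = -3
151 + m*w(-9) = 151 - 52*(-3) = 151 + 156 = 307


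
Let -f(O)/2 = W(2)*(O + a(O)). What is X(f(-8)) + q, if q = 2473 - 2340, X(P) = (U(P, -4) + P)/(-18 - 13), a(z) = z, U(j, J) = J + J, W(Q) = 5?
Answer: 3971/31 ≈ 128.10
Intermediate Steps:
U(j, J) = 2*J
f(O) = -20*O (f(O) = -10*(O + O) = -10*2*O = -20*O)
X(P) = 8/31 - P/31 (X(P) = (2*(-4) + P)/(-18 - 13) = (-8 + P)/(-31) = (-8 + P)*(-1/31) = 8/31 - P/31)
q = 133
X(f(-8)) + q = (8/31 - (-20)*(-8)/31) + 133 = (8/31 - 1/31*160) + 133 = (8/31 - 160/31) + 133 = -152/31 + 133 = 3971/31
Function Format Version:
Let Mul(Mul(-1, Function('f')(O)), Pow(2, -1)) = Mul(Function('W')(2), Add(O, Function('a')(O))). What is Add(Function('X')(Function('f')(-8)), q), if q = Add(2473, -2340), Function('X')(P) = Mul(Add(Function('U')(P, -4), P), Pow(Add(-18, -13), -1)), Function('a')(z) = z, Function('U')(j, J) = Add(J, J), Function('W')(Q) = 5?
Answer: Rational(3971, 31) ≈ 128.10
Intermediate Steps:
Function('U')(j, J) = Mul(2, J)
Function('f')(O) = Mul(-20, O) (Function('f')(O) = Mul(-2, Mul(5, Add(O, O))) = Mul(-2, Mul(5, Mul(2, O))) = Mul(-2, Mul(10, O)) = Mul(-20, O))
Function('X')(P) = Add(Rational(8, 31), Mul(Rational(-1, 31), P)) (Function('X')(P) = Mul(Add(Mul(2, -4), P), Pow(Add(-18, -13), -1)) = Mul(Add(-8, P), Pow(-31, -1)) = Mul(Add(-8, P), Rational(-1, 31)) = Add(Rational(8, 31), Mul(Rational(-1, 31), P)))
q = 133
Add(Function('X')(Function('f')(-8)), q) = Add(Add(Rational(8, 31), Mul(Rational(-1, 31), Mul(-20, -8))), 133) = Add(Add(Rational(8, 31), Mul(Rational(-1, 31), 160)), 133) = Add(Add(Rational(8, 31), Rational(-160, 31)), 133) = Add(Rational(-152, 31), 133) = Rational(3971, 31)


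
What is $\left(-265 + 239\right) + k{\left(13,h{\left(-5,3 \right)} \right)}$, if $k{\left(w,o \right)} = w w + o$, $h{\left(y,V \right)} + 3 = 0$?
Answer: $140$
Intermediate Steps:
$h{\left(y,V \right)} = -3$ ($h{\left(y,V \right)} = -3 + 0 = -3$)
$k{\left(w,o \right)} = o + w^{2}$ ($k{\left(w,o \right)} = w^{2} + o = o + w^{2}$)
$\left(-265 + 239\right) + k{\left(13,h{\left(-5,3 \right)} \right)} = \left(-265 + 239\right) - \left(3 - 13^{2}\right) = -26 + \left(-3 + 169\right) = -26 + 166 = 140$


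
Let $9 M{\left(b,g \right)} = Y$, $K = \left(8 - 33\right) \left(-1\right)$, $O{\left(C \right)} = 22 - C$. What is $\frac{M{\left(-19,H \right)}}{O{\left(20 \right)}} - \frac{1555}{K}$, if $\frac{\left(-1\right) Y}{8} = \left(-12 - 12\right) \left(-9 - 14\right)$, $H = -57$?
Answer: $- \frac{4613}{15} \approx -307.53$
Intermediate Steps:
$Y = -4416$ ($Y = - 8 \left(-12 - 12\right) \left(-9 - 14\right) = - 8 \left(\left(-24\right) \left(-23\right)\right) = \left(-8\right) 552 = -4416$)
$K = 25$ ($K = \left(-25\right) \left(-1\right) = 25$)
$M{\left(b,g \right)} = - \frac{1472}{3}$ ($M{\left(b,g \right)} = \frac{1}{9} \left(-4416\right) = - \frac{1472}{3}$)
$\frac{M{\left(-19,H \right)}}{O{\left(20 \right)}} - \frac{1555}{K} = - \frac{1472}{3 \left(22 - 20\right)} - \frac{1555}{25} = - \frac{1472}{3 \left(22 - 20\right)} - \frac{311}{5} = - \frac{1472}{3 \cdot 2} - \frac{311}{5} = \left(- \frac{1472}{3}\right) \frac{1}{2} - \frac{311}{5} = - \frac{736}{3} - \frac{311}{5} = - \frac{4613}{15}$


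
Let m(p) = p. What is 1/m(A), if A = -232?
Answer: -1/232 ≈ -0.0043103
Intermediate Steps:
1/m(A) = 1/(-232) = -1/232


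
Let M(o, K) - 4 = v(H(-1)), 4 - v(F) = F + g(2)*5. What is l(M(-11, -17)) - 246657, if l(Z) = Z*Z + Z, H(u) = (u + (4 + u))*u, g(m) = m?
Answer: -246657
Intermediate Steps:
H(u) = u*(4 + 2*u) (H(u) = (4 + 2*u)*u = u*(4 + 2*u))
v(F) = -6 - F (v(F) = 4 - (F + 2*5) = 4 - (F + 10) = 4 - (10 + F) = 4 + (-10 - F) = -6 - F)
M(o, K) = 0 (M(o, K) = 4 + (-6 - 2*(-1)*(2 - 1)) = 4 + (-6 - 2*(-1)) = 4 + (-6 - 1*(-2)) = 4 + (-6 + 2) = 4 - 4 = 0)
l(Z) = Z + Z² (l(Z) = Z² + Z = Z + Z²)
l(M(-11, -17)) - 246657 = 0*(1 + 0) - 246657 = 0*1 - 246657 = 0 - 246657 = -246657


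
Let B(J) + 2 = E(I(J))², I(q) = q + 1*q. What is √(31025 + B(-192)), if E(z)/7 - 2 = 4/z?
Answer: √287695537/96 ≈ 176.68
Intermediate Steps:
I(q) = 2*q (I(q) = q + q = 2*q)
E(z) = 14 + 28/z (E(z) = 14 + 7*(4/z) = 14 + 28/z)
B(J) = -2 + (14 + 14/J)² (B(J) = -2 + (14 + 28/((2*J)))² = -2 + (14 + 28*(1/(2*J)))² = -2 + (14 + 14/J)²)
√(31025 + B(-192)) = √(31025 + (194 + 196/(-192)² + 392/(-192))) = √(31025 + (194 + 196*(1/36864) + 392*(-1/192))) = √(31025 + (194 + 49/9216 - 49/24)) = √(31025 + 1769137/9216) = √(287695537/9216) = √287695537/96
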